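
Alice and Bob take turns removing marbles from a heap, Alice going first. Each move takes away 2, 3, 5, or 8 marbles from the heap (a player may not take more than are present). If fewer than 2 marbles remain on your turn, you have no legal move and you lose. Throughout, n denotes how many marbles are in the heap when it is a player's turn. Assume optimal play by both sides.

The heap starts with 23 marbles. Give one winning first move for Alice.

Remove 5, leaving 18.

Build the W/L table. Terminal = L. A non-terminal position is W if it has a move to some L; otherwise it is L.
n=0: no move → L
n=1: no move → L
n=2: W (go to 0, an L position)
n=3: W (go to 1, an L position)
n=4: W (go to 1, an L position)
n=5: W (go to 0, an L position)
n=6: W (go to 1, an L position)
n=7: L (options 5(W), 4(W), 2(W) are all W)
n=8: W (go to 0, an L position)
n=9: W (go to 7, an L position)
n=10: W (go to 7, an L position)
n=11: L (options 9(W), 8(W), 6(W), 3(W) are all W)
n=12: W (go to 7, an L position)
n=13: W (go to 11, an L position)
n=14: W (go to 11, an L position)
n=15: W (go to 7, an L position)
n=16: W (go to 11, an L position)
n=17: L (options 15(W), 14(W), 12(W), 9(W) are all W)
n=18: L (options 16(W), 15(W), 13(W), 10(W) are all W)
n=19: W (go to 17, an L position)
n=20: W (go to 18, an L position)
n=21: W (go to 18, an L position)
n=22: W (go to 17, an L position)
n=23: W (go to 18, an L position)
From 23, the L positions reachable in one move are: 18.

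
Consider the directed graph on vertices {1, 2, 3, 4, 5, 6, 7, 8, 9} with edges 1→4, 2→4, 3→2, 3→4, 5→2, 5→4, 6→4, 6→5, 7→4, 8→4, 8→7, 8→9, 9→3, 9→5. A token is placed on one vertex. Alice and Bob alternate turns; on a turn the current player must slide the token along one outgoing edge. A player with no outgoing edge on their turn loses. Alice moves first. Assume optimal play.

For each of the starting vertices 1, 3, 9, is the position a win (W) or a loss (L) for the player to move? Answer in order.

Work bottom-up. With no move the player to move loses. Otherwise the position is W if at least one move leads to an L position for the opponent, and L if every move leads to a W.
Every edge goes from a vertex to one that appears earlier in the order 4, 2, 5, 6, 3, 9, 7, 8, 1, so processing vertices in that order labels each vertex after all of its successors.
4: no outgoing edge → L
2: can move to 4, which is L ⇒ W
5: can move to 4, which is L ⇒ W
6: can move to 4, which is L ⇒ W
3: can move to 4, which is L ⇒ W
9: moves to 3(W), 5(W); every one is W ⇒ L
7: can move to 4, which is L ⇒ W
8: can move to 9, which is L ⇒ W
1: can move to 4, which is L ⇒ W

1: W, 3: W, 9: L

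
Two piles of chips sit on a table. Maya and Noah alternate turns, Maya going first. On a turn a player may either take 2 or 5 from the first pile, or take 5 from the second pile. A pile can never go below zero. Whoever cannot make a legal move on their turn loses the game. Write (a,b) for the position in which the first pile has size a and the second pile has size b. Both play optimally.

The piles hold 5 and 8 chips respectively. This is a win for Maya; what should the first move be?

Move to (3,8).

Use the standard recursion: the mover loses at a terminal position; elsewhere, the mover wins exactly when some move hands the opponent an L position.
No move ever increases a pile, so every position that can arise here has a ≤ 5 and b ≤ 8; it is enough to label the cells with 0 ≤ a ≤ 5 and 0 ≤ b ≤ 8.
Every move lowers a or b (never raises either), so fill the grid row by row in increasing a, and left to right within a row: each cell's successors are then already labelled.
      b=0  b=1  b=2  b=3  b=4  b=5  b=6  b=7  b=8
a=0:    L    L    L    L    L    W    W    W    W
a=1:    L    L    L    L    L    W    W    W    W
a=2:    W    W    W    W    W    L    L    L    L
a=3:    W    W    W    W    W    L    L    L    L
a=4:    L    L    L    L    L    W    W    W    W
a=5:    W    W    W    W    W    W    W    W    W
Cells with no legal move (terminal, hence L): (0,0), (0,1), (0,2), (0,3), (0,4), (1,0), (1,1), (1,2), (1,3), (1,4).
The remaining L cells, each justified by listing all of its moves:
(2,5): L (options (0,5)(W), (2,0)(W) are all W)
(2,6): L (options (0,6)(W), (2,1)(W) are all W)
(2,7): L (options (0,7)(W), (2,2)(W) are all W)
(2,8): L (options (0,8)(W), (2,3)(W) are all W)
(3,5): L (options (1,5)(W), (3,0)(W) are all W)
(3,6): L (options (1,6)(W), (3,1)(W) are all W)
(3,7): L (options (1,7)(W), (3,2)(W) are all W)
(3,8): L (options (1,8)(W), (3,3)(W) are all W)
(4,0): L (sole option (2,0)(W) is W)
(4,1): L (sole option (2,1)(W) is W)
(4,2): L (sole option (2,2)(W) is W)
(4,3): L (sole option (2,3)(W) is W)
(4,4): L (sole option (2,4)(W) is W)
Every other cell has at least one move into one of the L cells above, so it is W.
From (5,8), the L positions reachable in one move are: (3,8).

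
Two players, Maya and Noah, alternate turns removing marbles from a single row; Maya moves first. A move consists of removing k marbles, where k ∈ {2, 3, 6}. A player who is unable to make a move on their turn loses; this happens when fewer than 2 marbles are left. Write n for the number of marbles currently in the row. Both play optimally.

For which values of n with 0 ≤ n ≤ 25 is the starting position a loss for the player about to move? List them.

0, 1, 5, 9, 10, 14, 18, 19, 23

Compute win/loss labels from the base case upward. A position with no move is L. Any other position is W if it can reach an L in one move, else L.
n=0: no move → L
n=1: no move → L
n=2: can move to 0, which is L ⇒ W
n=3: can move to 1, which is L ⇒ W
n=4: can move to 1, which is L ⇒ W
n=5: moves to 3(W), 2(W); every one is W ⇒ L
n=6: can move to 0, which is L ⇒ W
n=7: can move to 5, which is L ⇒ W
n=8: can move to 5, which is L ⇒ W
n=9: moves to 7(W), 6(W), 3(W); every one is W ⇒ L
n=10: moves to 8(W), 7(W), 4(W); every one is W ⇒ L
n=11: can move to 9, which is L ⇒ W
n=12: can move to 10, which is L ⇒ W
n=13: can move to 10, which is L ⇒ W
n=14: moves to 12(W), 11(W), 8(W); every one is W ⇒ L
n=15: can move to 9, which is L ⇒ W
n=16: can move to 14, which is L ⇒ W
n=17: can move to 14, which is L ⇒ W
n=18: moves to 16(W), 15(W), 12(W); every one is W ⇒ L
n=19: moves to 17(W), 16(W), 13(W); every one is W ⇒ L
n=20: can move to 18, which is L ⇒ W
n=21: can move to 19, which is L ⇒ W
n=22: can move to 19, which is L ⇒ W
n=23: moves to 21(W), 20(W), 17(W); every one is W ⇒ L
n=24: can move to 18, which is L ⇒ W
n=25: can move to 23, which is L ⇒ W
Reading off the rows marked L gives the requested list; there are 9 such values of n.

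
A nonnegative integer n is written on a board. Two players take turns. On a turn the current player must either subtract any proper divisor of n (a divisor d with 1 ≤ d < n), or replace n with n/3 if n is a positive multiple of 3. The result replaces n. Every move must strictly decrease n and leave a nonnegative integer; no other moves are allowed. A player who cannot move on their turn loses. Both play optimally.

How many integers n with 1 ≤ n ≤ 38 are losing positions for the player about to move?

14

Classify positions by backward induction: terminal positions (no move available) are L. From any other position, the mover wins iff some move reaches an L.
n=0: no move → L
n=1: no move → L
n=2: can move to 1, which is L ⇒ W
n=3: can move to 1, which is L ⇒ W
n=4: moves to 2(W), 3(W); every one is W ⇒ L
n=5: can move to 4, which is L ⇒ W
n=6: can move to 4, which is L ⇒ W
n=7: the only move is to 6(W), a W ⇒ L
n=8: can move to 4, which is L ⇒ W
n=9: moves to 3(W), 6(W), 8(W); every one is W ⇒ L
n=10: can move to 9, which is L ⇒ W
n=11: the only move is to 10(W), a W ⇒ L
n=12: can move to 4, which is L ⇒ W
n=13: the only move is to 12(W), a W ⇒ L
n=14: can move to 7, which is L ⇒ W
n=15: moves to 5(W), 10(W), 12(W), 14(W); every one is W ⇒ L
n=16: can move to 15, which is L ⇒ W
n=17: the only move is to 16(W), a W ⇒ L
n=18: can move to 9, which is L ⇒ W
n=19: the only move is to 18(W), a W ⇒ L
n=20: can move to 15, which is L ⇒ W
n=21: can move to 7, which is L ⇒ W
n=22: can move to 11, which is L ⇒ W
n=23: the only move is to 22(W), a W ⇒ L
n=24: can move to 23, which is L ⇒ W
n=25: moves to 20(W), 24(W); every one is W ⇒ L
n=26: can move to 13, which is L ⇒ W
n=27: can move to 9, which is L ⇒ W
n=28: moves to 14(W), 21(W), 24(W), 26(W), 27(W); every one is W ⇒ L
n=29: can move to 28, which is L ⇒ W
n=30: can move to 15, which is L ⇒ W
n=31: the only move is to 30(W), a W ⇒ L
n=32: can move to 28, which is L ⇒ W
n=33: can move to 11, which is L ⇒ W
n=34: can move to 17, which is L ⇒ W
n=35: can move to 28, which is L ⇒ W
n=36: moves to 12(W), 18(W), 24(W), 27(W), 30(W), 32(W), 33(W), 34(W), 35(W); every one is W ⇒ L
n=37: can move to 36, which is L ⇒ W
n=38: can move to 19, which is L ⇒ W
L entries with 1 ≤ n ≤ 38 (n=0 is outside the asked range and is not counted): n = 1, 4, 7, 9, 11, 13, 15, 17, 19, 23, 25, 28, 31, 36; that makes 14.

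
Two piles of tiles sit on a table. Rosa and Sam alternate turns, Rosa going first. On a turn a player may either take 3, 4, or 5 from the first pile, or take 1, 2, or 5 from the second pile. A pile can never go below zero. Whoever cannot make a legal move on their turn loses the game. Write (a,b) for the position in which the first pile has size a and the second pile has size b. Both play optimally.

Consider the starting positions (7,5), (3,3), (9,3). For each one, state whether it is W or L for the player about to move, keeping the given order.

(7,5): L, (3,3): W, (9,3): L

Compute win/loss labels from the base case upward. A position with no move is L. Any other position is W if it can reach an L in one move, else L.
No move ever increases a pile, so every position that can arise here has a ≤ 9 and b ≤ 5; it is enough to label the cells with 0 ≤ a ≤ 9 and 0 ≤ b ≤ 5.
Every move lowers a or b (never raises either), so fill the grid row by row in increasing a, and left to right within a row: each cell's successors are then already labelled.
      b=0  b=1  b=2  b=3  b=4  b=5
a=0:    L    W    W    L    W    W
a=1:    L    W    W    L    W    W
a=2:    L    W    W    L    W    W
a=3:    W    L    W    W    L    W
a=4:    W    L    W    W    L    W
a=5:    W    L    W    W    L    W
a=6:    W    W    L    W    W    L
a=7:    W    W    L    W    W    L
a=8:    L    W    W    L    W    W
a=9:    L    W    W    L    W    W
Cells with no legal move (terminal, hence L): (0,0), (1,0), (2,0).
The remaining L cells, each justified by listing all of its moves:
(0,3): L (options (0,2)(W), (0,1)(W) are all W)
(1,3): L (options (1,2)(W), (1,1)(W) are all W)
(2,3): L (options (2,2)(W), (2,1)(W) are all W)
(3,1): L (options (0,1)(W), (3,0)(W) are all W)
(3,4): L (options (0,4)(W), (3,3)(W), (3,2)(W) are all W)
(4,1): L (options (1,1)(W), (0,1)(W), (4,0)(W) are all W)
(4,4): L (options (1,4)(W), (0,4)(W), (4,3)(W), (4,2)(W) are all W)
(5,1): L (options (2,1)(W), (1,1)(W), (0,1)(W), (5,0)(W) are all W)
(5,4): L (options (2,4)(W), (1,4)(W), (0,4)(W), (5,3)(W), (5,2)(W) are all W)
(6,2): L (options (3,2)(W), (2,2)(W), (1,2)(W), (6,1)(W), (6,0)(W) are all W)
(6,5): L (options (3,5)(W), (2,5)(W), (1,5)(W), (6,4)(W), (6,3)(W), (6,0)(W) are all W)
(7,2): L (options (4,2)(W), (3,2)(W), (2,2)(W), (7,1)(W), (7,0)(W) are all W)
(7,5): L (options (4,5)(W), (3,5)(W), (2,5)(W), (7,4)(W), (7,3)(W), (7,0)(W) are all W)
(8,0): L (options (5,0)(W), (4,0)(W), (3,0)(W) are all W)
(8,3): L (options (5,3)(W), (4,3)(W), (3,3)(W), (8,2)(W), (8,1)(W) are all W)
(9,0): L (options (6,0)(W), (5,0)(W), (4,0)(W) are all W)
(9,3): L (options (6,3)(W), (5,3)(W), (4,3)(W), (9,2)(W), (9,1)(W) are all W)
Every other cell has at least one move into one of the L cells above, so it is W.
(7,5): one of the L cells justified above, so L
(3,3): the move to (0,3) reaches an L cell, so W
(9,3): one of the L cells justified above, so L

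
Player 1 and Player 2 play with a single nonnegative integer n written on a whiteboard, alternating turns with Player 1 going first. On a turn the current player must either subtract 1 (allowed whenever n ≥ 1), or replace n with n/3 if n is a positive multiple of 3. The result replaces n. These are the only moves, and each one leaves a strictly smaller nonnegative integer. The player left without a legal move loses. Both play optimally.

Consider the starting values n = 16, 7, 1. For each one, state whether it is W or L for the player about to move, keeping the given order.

Work bottom-up. With no move the player to move loses. Otherwise the position is W if at least one move leads to an L position for the opponent, and L if every move leads to a W.
n=0: no move → L
n=1: →0(L), so W
n=2: →1(W) only, which is W, so L
n=3: →2(L), so W
n=4: →3(W) only, which is W, so L
n=5: →4(L), so W
n=6: →2(L), so W
n=7: →6(W) only, which is W, so L
n=8: →7(L), so W
n=9: →3(W), 8(W) — all W, so L
n=10: →9(L), so W
n=11: →10(W) only, which is W, so L
n=12: →4(L), so W
n=13: →12(W) only, which is W, so L
n=14: →13(L), so W
n=15: →5(W), 14(W) — all W, so L
n=16: →15(L), so W

16: W, 7: L, 1: W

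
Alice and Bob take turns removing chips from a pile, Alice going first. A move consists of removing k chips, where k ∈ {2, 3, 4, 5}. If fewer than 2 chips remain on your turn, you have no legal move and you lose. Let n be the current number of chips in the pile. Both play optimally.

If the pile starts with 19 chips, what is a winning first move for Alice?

Build the W/L table. Terminal = L. A non-terminal position is W if it has a move to some L; otherwise it is L.
n=0: no move → L
n=1: no move → L
n=2: →0(L), so W
n=3: →1(L), so W
n=4: →1(L), so W
n=5: →1(L), so W
n=6: →1(L), so W
n=7: →5(W), 4(W), 3(W), 2(W) — all W, so L
n=8: →6(W), 5(W), 4(W), 3(W) — all W, so L
n=9: →7(L), so W
n=10: →8(L), so W
n=11: →8(L), so W
n=12: →8(L), so W
n=13: →8(L), so W
n=14: →12(W), 11(W), 10(W), 9(W) — all W, so L
n=15: →13(W), 12(W), 11(W), 10(W) — all W, so L
n=16: →14(L), so W
n=17: →15(L), so W
n=18: →15(L), so W
n=19: →15(L), so W
From 19, the L positions reachable in one move are: 15, 14. Any move reaching one of these is winning.

Remove 4, leaving 15.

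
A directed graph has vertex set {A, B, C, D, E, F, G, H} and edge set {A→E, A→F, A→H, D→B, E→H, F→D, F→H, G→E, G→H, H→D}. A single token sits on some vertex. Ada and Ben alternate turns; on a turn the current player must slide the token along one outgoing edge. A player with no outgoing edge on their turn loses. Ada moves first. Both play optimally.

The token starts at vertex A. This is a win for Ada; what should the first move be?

Move to H.

Build the W/L table. Terminal = L. A non-terminal position is W if it has a move to some L; otherwise it is L.
Every edge goes from a vertex to one that appears earlier in the order B, C, D, H, E, F, G, A, so processing vertices in that order labels each vertex after all of its successors.
B: no outgoing edge → L
C: no outgoing edge → L
D: →B(L), so W
H: →D(W) only, which is W, so L
E: →H(L), so W
F: →H(L), so W
G: →H(L), so W
A: →H(L), so W
From A, the L positions reachable in one move are: H.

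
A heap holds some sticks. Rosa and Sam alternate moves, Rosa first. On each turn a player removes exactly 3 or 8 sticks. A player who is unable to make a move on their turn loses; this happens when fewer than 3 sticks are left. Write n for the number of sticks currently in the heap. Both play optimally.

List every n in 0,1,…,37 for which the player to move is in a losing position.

Positions with no move are L. A position that does have a move is losing for the player to move precisely when every available move leads to a winning position for the opponent. Fill in the labels:
n=0: no move → L
n=1: no move → L
n=2: no move → L
n=3: reaches L-position 0 → W
n=4: reaches L-position 1 → W
n=5: reaches L-position 2 → W
n=6: only reaches 3(W), which is W → L
n=7: only reaches 4(W), which is W → L
n=8: reaches L-position 0 → W
n=9: reaches L-position 6 → W
n=10: reaches L-position 7 → W
n=11: only reaches 8(W), 3(W), all W → L
n=12: only reaches 9(W), 4(W), all W → L
n=13: only reaches 10(W), 5(W), all W → L
n=14: reaches L-position 11 → W
n=15: reaches L-position 12 → W
n=16: reaches L-position 13 → W
n=17: only reaches 14(W), 9(W), all W → L
n=18: only reaches 15(W), 10(W), all W → L
n=19: reaches L-position 11 → W
n=20: reaches L-position 17 → W
n=21: reaches L-position 18 → W
n=22: only reaches 19(W), 14(W), all W → L
n=23: only reaches 20(W), 15(W), all W → L
n=24: only reaches 21(W), 16(W), all W → L
n=25: reaches L-position 22 → W
n=26: reaches L-position 23 → W
n=27: reaches L-position 24 → W
n=28: only reaches 25(W), 20(W), all W → L
n=29: only reaches 26(W), 21(W), all W → L
n=30: reaches L-position 22 → W
n=31: reaches L-position 28 → W
n=32: reaches L-position 29 → W
n=33: only reaches 30(W), 25(W), all W → L
n=34: only reaches 31(W), 26(W), all W → L
n=35: only reaches 32(W), 27(W), all W → L
n=36: reaches L-position 33 → W
n=37: reaches L-position 34 → W
The losing starting values of n are exactly the entries labelled L in this table (18 of them).

0, 1, 2, 6, 7, 11, 12, 13, 17, 18, 22, 23, 24, 28, 29, 33, 34, 35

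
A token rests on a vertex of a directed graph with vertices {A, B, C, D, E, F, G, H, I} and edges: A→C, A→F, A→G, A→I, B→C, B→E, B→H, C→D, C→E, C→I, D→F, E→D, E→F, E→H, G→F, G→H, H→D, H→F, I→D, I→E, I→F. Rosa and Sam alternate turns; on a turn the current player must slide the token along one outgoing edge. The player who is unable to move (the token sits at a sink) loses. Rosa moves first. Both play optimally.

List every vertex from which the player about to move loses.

C, F

Label each position W (a win for the player to move) or L (a loss). A position with no legal move is L; any other position is W exactly when some move reaches an L, and L when every move reaches a W.
Every edge goes from a vertex to one that appears earlier in the order F, D, H, E, I, C, B, G, A, so processing vertices in that order labels each vertex after all of its successors.
F: no outgoing edge → L
D: reaches L-position F → W
H: reaches L-position F → W
E: reaches L-position F → W
I: reaches L-position F → W
C: only reaches I(W), E(W), D(W), all W → L
B: reaches L-position C → W
G: reaches L-position F → W
A: reaches L-position C → W
The losing starting vertices are exactly the entries labelled L in this table (2 of them).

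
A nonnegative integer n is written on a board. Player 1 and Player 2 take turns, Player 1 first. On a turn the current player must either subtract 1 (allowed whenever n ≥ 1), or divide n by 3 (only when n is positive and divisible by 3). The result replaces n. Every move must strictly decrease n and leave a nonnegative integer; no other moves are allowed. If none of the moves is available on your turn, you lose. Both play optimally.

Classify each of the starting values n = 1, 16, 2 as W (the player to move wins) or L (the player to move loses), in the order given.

Label each position W (a win for the player to move) or L (a loss). A position with no legal move is L; any other position is W exactly when some move reaches an L, and L when every move reaches a W.
n=0: no move → L
n=1: can move to 0, which is L ⇒ W
n=2: the only move is to 1(W), a W ⇒ L
n=3: can move to 2, which is L ⇒ W
n=4: the only move is to 3(W), a W ⇒ L
n=5: can move to 4, which is L ⇒ W
n=6: can move to 2, which is L ⇒ W
n=7: the only move is to 6(W), a W ⇒ L
n=8: can move to 7, which is L ⇒ W
n=9: moves to 3(W), 8(W); every one is W ⇒ L
n=10: can move to 9, which is L ⇒ W
n=11: the only move is to 10(W), a W ⇒ L
n=12: can move to 4, which is L ⇒ W
n=13: the only move is to 12(W), a W ⇒ L
n=14: can move to 13, which is L ⇒ W
n=15: moves to 5(W), 14(W); every one is W ⇒ L
n=16: can move to 15, which is L ⇒ W

1: W, 16: W, 2: L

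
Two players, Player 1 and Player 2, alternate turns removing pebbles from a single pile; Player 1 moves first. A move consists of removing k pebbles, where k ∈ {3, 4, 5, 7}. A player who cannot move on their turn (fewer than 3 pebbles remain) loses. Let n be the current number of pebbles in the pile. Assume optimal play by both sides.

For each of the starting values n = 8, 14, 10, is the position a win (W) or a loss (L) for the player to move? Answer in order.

8: W, 14: W, 10: L

Classify positions by backward induction: terminal positions (no move available) are L. From any other position, the mover wins iff some move reaches an L.
n=0: no move → L
n=1: no move → L
n=2: no move → L
n=3: reaches L-position 0 → W
n=4: reaches L-position 1 → W
n=5: reaches L-position 2 → W
n=6: reaches L-position 2 → W
n=7: reaches L-position 2 → W
n=8: reaches L-position 1 → W
n=9: reaches L-position 2 → W
n=10: only reaches 7(W), 6(W), 5(W), 3(W), all W → L
n=11: only reaches 8(W), 7(W), 6(W), 4(W), all W → L
n=12: only reaches 9(W), 8(W), 7(W), 5(W), all W → L
n=13: reaches L-position 10 → W
n=14: reaches L-position 11 → W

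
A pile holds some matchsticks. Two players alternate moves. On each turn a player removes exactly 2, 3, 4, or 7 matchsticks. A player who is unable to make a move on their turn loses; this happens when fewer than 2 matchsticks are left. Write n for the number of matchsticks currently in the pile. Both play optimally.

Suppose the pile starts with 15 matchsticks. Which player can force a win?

Build the W/L table. Terminal = L. A non-terminal position is W if it has a move to some L; otherwise it is L.
n=0: no move → L
n=1: no move → L
n=2: W (go to 0, an L position)
n=3: W (go to 1, an L position)
n=4: W (go to 1, an L position)
n=5: W (go to 1, an L position)
n=6: L (options 4(W), 3(W), 2(W) are all W)
n=7: W (go to 0, an L position)
n=8: W (go to 6, an L position)
n=9: W (go to 6, an L position)
n=10: W (go to 6, an L position)
n=11: L (options 9(W), 8(W), 7(W), 4(W) are all W)
n=12: L (options 10(W), 9(W), 8(W), 5(W) are all W)
n=13: W (go to 11, an L position)
n=14: W (go to 12, an L position)
n=15: W (go to 12, an L position)
The starting position 15 is W: the player to move should remove 3, leaving 12, handing over an L position.

The first player wins.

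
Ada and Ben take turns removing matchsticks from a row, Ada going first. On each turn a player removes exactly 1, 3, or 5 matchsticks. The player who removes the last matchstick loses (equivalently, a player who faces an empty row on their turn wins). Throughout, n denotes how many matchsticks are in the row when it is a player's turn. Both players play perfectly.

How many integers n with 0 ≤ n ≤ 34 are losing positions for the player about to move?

17

Build the W/L table. Terminal = W. A non-terminal position is W if it has a move to some L; otherwise it is L.
n=0: no move; the opponent has just taken the last matchstick and therefore loses → W
n=1: L (sole option 0(W) is W)
n=2: W (go to 1, an L position)
n=3: L (options 2(W), 0(W) are all W)
n=4: W (go to 3, an L position)
n=5: L (options 4(W), 2(W), 0(W) are all W)
n=6: W (go to 5, an L position)
n=7: L (options 6(W), 4(W), 2(W) are all W)
n=8: W (go to 7, an L position)
n=9: L (options 8(W), 6(W), 4(W) are all W)
n=10: W (go to 9, an L position)
n=11: L (options 10(W), 8(W), 6(W) are all W)
n=12: W (go to 11, an L position)
n=13: L (options 12(W), 10(W), 8(W) are all W)
n=14: W (go to 13, an L position)
n=15: L (options 14(W), 12(W), 10(W) are all W)
n=16: W (go to 15, an L position)
n=17: L (options 16(W), 14(W), 12(W) are all W)
n=18: W (go to 17, an L position)
n=19: L (options 18(W), 16(W), 14(W) are all W)
n=20: W (go to 19, an L position)
n=21: L (options 20(W), 18(W), 16(W) are all W)
n=22: W (go to 21, an L position)
n=23: L (options 22(W), 20(W), 18(W) are all W)
n=24: W (go to 23, an L position)
n=25: L (options 24(W), 22(W), 20(W) are all W)
n=26: W (go to 25, an L position)
n=27: L (options 26(W), 24(W), 22(W) are all W)
n=28: W (go to 27, an L position)
n=29: L (options 28(W), 26(W), 24(W) are all W)
n=30: W (go to 29, an L position)
n=31: L (options 30(W), 28(W), 26(W) are all W)
n=32: W (go to 31, an L position)
n=33: L (options 32(W), 30(W), 28(W) are all W)
n=34: W (go to 33, an L position)
L entries with 0 ≤ n ≤ 34: n = 1, 3, 5, 7, 9, 11, 13, 15, 17, 19, 21, 23, 25, 27, 29, 31, 33; that makes 17.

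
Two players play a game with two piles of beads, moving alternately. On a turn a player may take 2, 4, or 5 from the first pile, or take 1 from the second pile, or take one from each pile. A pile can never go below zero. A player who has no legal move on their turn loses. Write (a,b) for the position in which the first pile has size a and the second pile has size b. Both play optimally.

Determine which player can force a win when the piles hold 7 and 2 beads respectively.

The second player wins.

Label each position W (a win for the player to move) or L (a loss). A position with no legal move is L; any other position is W exactly when some move reaches an L, and L when every move reaches a W.
No move ever increases a pile, so every position that can arise here has a ≤ 7 and b ≤ 2; it is enough to label the cells with 0 ≤ a ≤ 7 and 0 ≤ b ≤ 2.
Every move lowers a or b (never raises either), so fill the grid row by row in increasing a, and left to right within a row: each cell's successors are then already labelled.
      b=0  b=1  b=2
a=0:    L    W    L
a=1:    L    W    L
a=2:    W    W    W
a=3:    W    L    W
a=4:    W    L    W
a=5:    W    W    W
a=6:    W    W    W
a=7:    L    W    L
Cells with no legal move (terminal, hence L): (0,0), (1,0).
The remaining L cells, each justified by listing all of its moves:
(0,2): only reaches (0,1)(W), which is W → L
(1,2): only reaches (1,1)(W), (0,1)(W), all W → L
(3,1): only reaches (1,1)(W), (3,0)(W), (2,0)(W), all W → L
(4,1): only reaches (2,1)(W), (0,1)(W), (4,0)(W), (3,0)(W), all W → L
(7,0): only reaches (5,0)(W), (3,0)(W), (2,0)(W), all W → L
(7,2): only reaches (5,2)(W), (3,2)(W), (2,2)(W), (7,1)(W), (6,1)(W), all W → L
Every other cell has at least one move into one of the L cells above, so it is W.
The starting position (7,2) is L: whatever the player to move does, the opponent receives a W position.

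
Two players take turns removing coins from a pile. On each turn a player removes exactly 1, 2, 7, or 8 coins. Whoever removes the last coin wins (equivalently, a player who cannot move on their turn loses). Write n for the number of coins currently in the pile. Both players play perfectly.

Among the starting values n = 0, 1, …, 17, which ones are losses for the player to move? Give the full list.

Work bottom-up. With no move the player to move loses. Otherwise the position is W if at least one move leads to an L position for the opponent, and L if every move leads to a W.
n=0: no move → L
n=1: →0(L), so W
n=2: →0(L), so W
n=3: →2(W), 1(W) — all W, so L
n=4: →3(L), so W
n=5: →3(L), so W
n=6: →5(W), 4(W) — all W, so L
n=7: →6(L), so W
n=8: →6(L), so W
n=9: →8(W), 7(W), 2(W), 1(W) — all W, so L
n=10: →9(L), so W
n=11: →9(L), so W
n=12: →11(W), 10(W), 5(W), 4(W) — all W, so L
n=13: →12(L), so W
n=14: →12(L), so W
n=15: →14(W), 13(W), 8(W), 7(W) — all W, so L
n=16: →15(L), so W
n=17: →15(L), so W
The losing starting values of n are exactly the entries labelled L in this table (6 of them).

0, 3, 6, 9, 12, 15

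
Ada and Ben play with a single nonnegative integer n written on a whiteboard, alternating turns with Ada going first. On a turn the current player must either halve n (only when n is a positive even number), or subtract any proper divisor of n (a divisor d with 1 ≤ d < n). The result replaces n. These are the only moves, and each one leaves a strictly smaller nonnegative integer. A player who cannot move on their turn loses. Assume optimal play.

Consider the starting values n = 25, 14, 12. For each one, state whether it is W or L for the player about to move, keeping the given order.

25: L, 14: W, 12: W

Build the W/L table. Terminal = L. A non-terminal position is W if it has a move to some L; otherwise it is L.
n=0: no move → L
n=1: no move → L
n=2: W (go to 1, an L position)
n=3: L (sole option 2(W) is W)
n=4: W (go to 3, an L position)
n=5: L (sole option 4(W) is W)
n=6: W (go to 3, an L position)
n=7: L (sole option 6(W) is W)
n=8: W (go to 7, an L position)
n=9: L (options 6(W), 8(W) are all W)
n=10: W (go to 5, an L position)
n=11: L (sole option 10(W) is W)
n=12: W (go to 9, an L position)
n=13: L (sole option 12(W) is W)
n=14: W (go to 7, an L position)
n=15: L (options 10(W), 12(W), 14(W) are all W)
n=16: W (go to 15, an L position)
n=17: L (sole option 16(W) is W)
n=18: W (go to 9, an L position)
n=19: L (sole option 18(W) is W)
n=20: W (go to 15, an L position)
n=21: L (options 14(W), 18(W), 20(W) are all W)
n=22: W (go to 11, an L position)
n=23: L (sole option 22(W) is W)
n=24: W (go to 21, an L position)
n=25: L (options 20(W), 24(W) are all W)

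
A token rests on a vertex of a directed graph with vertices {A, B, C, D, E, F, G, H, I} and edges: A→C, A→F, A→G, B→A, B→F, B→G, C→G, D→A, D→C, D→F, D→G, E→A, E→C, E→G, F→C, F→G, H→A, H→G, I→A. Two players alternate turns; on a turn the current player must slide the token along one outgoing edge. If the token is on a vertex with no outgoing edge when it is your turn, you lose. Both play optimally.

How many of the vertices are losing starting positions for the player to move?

Use the standard recursion: the mover loses at a terminal position; elsewhere, the mover wins exactly when some move hands the opponent an L position.
Every edge goes from a vertex to one that appears earlier in the order G, C, F, A, D, E, H, B, I, so processing vertices in that order labels each vertex after all of its successors.
G: no outgoing edge → L
C: →G(L), so W
F: →G(L), so W
A: →G(L), so W
D: →G(L), so W
E: →G(L), so W
H: →G(L), so W
B: →G(L), so W
I: →A(W) only, which is W, so L
The L vertices are G, I; that is 2 in all.

2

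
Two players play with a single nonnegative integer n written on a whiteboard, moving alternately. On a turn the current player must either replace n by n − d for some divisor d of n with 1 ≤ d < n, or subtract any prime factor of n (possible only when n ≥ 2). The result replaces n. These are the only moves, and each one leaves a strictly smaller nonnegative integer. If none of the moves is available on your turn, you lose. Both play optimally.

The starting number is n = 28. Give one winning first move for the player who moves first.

Move to 14.

Positions with no move are L. A position that does have a move is losing for the player to move precisely when every available move leads to a winning position for the opponent. Fill in the labels:
n=0: no move → L
n=1: no move → L
n=2: reaches L-position 0 → W
n=3: reaches L-position 0 → W
n=4: only reaches 2(W), 3(W), all W → L
n=5: reaches L-position 0 → W
n=6: reaches L-position 4 → W
n=7: reaches L-position 0 → W
n=8: reaches L-position 4 → W
n=9: only reaches 6(W), 8(W), all W → L
n=10: reaches L-position 9 → W
n=11: reaches L-position 0 → W
n=12: reaches L-position 9 → W
n=13: reaches L-position 0 → W
n=14: only reaches 7(W), 12(W), 13(W), all W → L
n=15: reaches L-position 14 → W
n=16: reaches L-position 14 → W
n=17: reaches L-position 0 → W
n=18: reaches L-position 9 → W
n=19: reaches L-position 0 → W
n=20: only reaches 10(W), 15(W), 16(W), 18(W), 19(W), all W → L
n=21: reaches L-position 14 → W
n=22: reaches L-position 20 → W
n=23: reaches L-position 0 → W
n=24: reaches L-position 20 → W
n=25: reaches L-position 20 → W
n=26: only reaches 13(W), 24(W), 25(W), all W → L
n=27: reaches L-position 26 → W
n=28: reaches L-position 14 → W
From 28, the L positions reachable in one move are: 14, 26. Any move reaching one of these is winning.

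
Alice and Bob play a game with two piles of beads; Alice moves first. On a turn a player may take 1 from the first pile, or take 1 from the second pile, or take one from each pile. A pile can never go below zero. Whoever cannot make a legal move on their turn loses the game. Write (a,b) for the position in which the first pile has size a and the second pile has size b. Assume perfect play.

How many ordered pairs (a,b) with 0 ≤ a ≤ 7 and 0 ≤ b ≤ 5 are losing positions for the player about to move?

12

Classify positions by backward induction: terminal positions (no move available) are L. From any other position, the mover wins iff some move reaches an L.
Every move lowers a or b (never raises either), so fill the grid row by row in increasing a, and left to right within a row: each cell's successors are then already labelled.
      b=0  b=1  b=2  b=3  b=4  b=5
a=0:    L    W    L    W    L    W
a=1:    W    W    W    W    W    W
a=2:    L    W    L    W    L    W
a=3:    W    W    W    W    W    W
a=4:    L    W    L    W    L    W
a=5:    W    W    W    W    W    W
a=6:    L    W    L    W    L    W
a=7:    W    W    W    W    W    W
Cells with no legal move (terminal, hence L): (0,0).
The remaining L cells, each justified by listing all of its moves:
(0,2): the only move is to (0,1)(W), a W ⇒ L
(0,4): the only move is to (0,3)(W), a W ⇒ L
(2,0): the only move is to (1,0)(W), a W ⇒ L
(2,2): moves to (1,2)(W), (2,1)(W), (1,1)(W); every one is W ⇒ L
(2,4): moves to (1,4)(W), (2,3)(W), (1,3)(W); every one is W ⇒ L
(4,0): the only move is to (3,0)(W), a W ⇒ L
(4,2): moves to (3,2)(W), (4,1)(W), (3,1)(W); every one is W ⇒ L
(4,4): moves to (3,4)(W), (4,3)(W), (3,3)(W); every one is W ⇒ L
(6,0): the only move is to (5,0)(W), a W ⇒ L
(6,2): moves to (5,2)(W), (6,1)(W), (5,1)(W); every one is W ⇒ L
(6,4): moves to (5,4)(W), (6,3)(W), (5,3)(W); every one is W ⇒ L
Every other cell has at least one move into one of the L cells above, so it is W.
L cells per row: a=0: 3, a=1: 0, a=2: 3, a=3: 0, a=4: 3, a=5: 0, a=6: 3, a=7: 0; total 12.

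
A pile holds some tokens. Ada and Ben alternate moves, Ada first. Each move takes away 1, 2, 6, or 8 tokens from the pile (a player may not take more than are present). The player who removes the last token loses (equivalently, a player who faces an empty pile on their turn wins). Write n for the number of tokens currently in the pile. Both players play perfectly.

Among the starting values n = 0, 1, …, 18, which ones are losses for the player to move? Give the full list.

1, 4, 8, 11, 15, 18

Work bottom-up. With no move the player to move wins. Otherwise the position is W if at least one move leads to an L position for the opponent, and L if every move leads to a W.
n=0: no move; the opponent has just taken the last token and therefore loses → W
n=1: the only move is to 0(W), a W ⇒ L
n=2: can move to 1, which is L ⇒ W
n=3: can move to 1, which is L ⇒ W
n=4: moves to 3(W), 2(W); every one is W ⇒ L
n=5: can move to 4, which is L ⇒ W
n=6: can move to 4, which is L ⇒ W
n=7: can move to 1, which is L ⇒ W
n=8: moves to 7(W), 6(W), 2(W), 0(W); every one is W ⇒ L
n=9: can move to 8, which is L ⇒ W
n=10: can move to 8, which is L ⇒ W
n=11: moves to 10(W), 9(W), 5(W), 3(W); every one is W ⇒ L
n=12: can move to 11, which is L ⇒ W
n=13: can move to 11, which is L ⇒ W
n=14: can move to 8, which is L ⇒ W
n=15: moves to 14(W), 13(W), 9(W), 7(W); every one is W ⇒ L
n=16: can move to 15, which is L ⇒ W
n=17: can move to 15, which is L ⇒ W
n=18: moves to 17(W), 16(W), 12(W), 10(W); every one is W ⇒ L
The losing starting values of n are exactly the entries labelled L in this table (6 of them).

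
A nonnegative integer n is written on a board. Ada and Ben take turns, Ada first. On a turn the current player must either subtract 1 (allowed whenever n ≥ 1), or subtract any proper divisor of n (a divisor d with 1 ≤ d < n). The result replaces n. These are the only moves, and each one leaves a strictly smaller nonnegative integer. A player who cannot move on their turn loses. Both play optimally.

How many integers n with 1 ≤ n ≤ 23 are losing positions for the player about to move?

11

Label each position W (a win for the player to move) or L (a loss). A position with no legal move is L; any other position is W exactly when some move reaches an L, and L when every move reaches a W.
n=0: no move → L
n=1: →0(L), so W
n=2: →1(W) only, which is W, so L
n=3: →2(L), so W
n=4: →2(L), so W
n=5: →4(W) only, which is W, so L
n=6: →5(L), so W
n=7: →6(W) only, which is W, so L
n=8: →7(L), so W
n=9: →6(W), 8(W) — all W, so L
n=10: →5(L), so W
n=11: →10(W) only, which is W, so L
n=12: →9(L), so W
n=13: →12(W) only, which is W, so L
n=14: →7(L), so W
n=15: →10(W), 12(W), 14(W) — all W, so L
n=16: →15(L), so W
n=17: →16(W) only, which is W, so L
n=18: →9(L), so W
n=19: →18(W) only, which is W, so L
n=20: →15(L), so W
n=21: →14(W), 18(W), 20(W) — all W, so L
n=22: →11(L), so W
n=23: →22(W) only, which is W, so L
L entries with 1 ≤ n ≤ 23 (n=0 is outside the asked range and is not counted): n = 2, 5, 7, 9, 11, 13, 15, 17, 19, 21, 23; that makes 11.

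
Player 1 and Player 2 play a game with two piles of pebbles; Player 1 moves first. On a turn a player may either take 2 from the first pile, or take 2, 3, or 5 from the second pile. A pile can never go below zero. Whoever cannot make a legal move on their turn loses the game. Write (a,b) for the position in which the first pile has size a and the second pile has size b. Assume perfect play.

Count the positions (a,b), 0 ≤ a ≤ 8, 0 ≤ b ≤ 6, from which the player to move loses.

Label each position W (a win for the player to move) or L (a loss). A position with no legal move is L; any other position is W exactly when some move reaches an L, and L when every move reaches a W.
Every move lowers a or b (never raises either), so fill the grid row by row in increasing a, and left to right within a row: each cell's successors are then already labelled.
      b=0  b=1  b=2  b=3  b=4  b=5  b=6
a=0:    L    L    W    W    W    W    W
a=1:    L    L    W    W    W    W    W
a=2:    W    W    L    L    W    W    W
a=3:    W    W    L    L    W    W    W
a=4:    L    L    W    W    W    W    W
a=5:    L    L    W    W    W    W    W
a=6:    W    W    L    L    W    W    W
a=7:    W    W    L    L    W    W    W
a=8:    L    L    W    W    W    W    W
Cells with no legal move (terminal, hence L): (0,0), (0,1), (1,0), (1,1).
The remaining L cells, each justified by listing all of its moves:
(2,2): →(0,2)(W), (2,0)(W) — all W, so L
(2,3): →(0,3)(W), (2,1)(W), (2,0)(W) — all W, so L
(3,2): →(1,2)(W), (3,0)(W) — all W, so L
(3,3): →(1,3)(W), (3,1)(W), (3,0)(W) — all W, so L
(4,0): →(2,0)(W) only, which is W, so L
(4,1): →(2,1)(W) only, which is W, so L
(5,0): →(3,0)(W) only, which is W, so L
(5,1): →(3,1)(W) only, which is W, so L
(6,2): →(4,2)(W), (6,0)(W) — all W, so L
(6,3): →(4,3)(W), (6,1)(W), (6,0)(W) — all W, so L
(7,2): →(5,2)(W), (7,0)(W) — all W, so L
(7,3): →(5,3)(W), (7,1)(W), (7,0)(W) — all W, so L
(8,0): →(6,0)(W) only, which is W, so L
(8,1): →(6,1)(W) only, which is W, so L
Every other cell has at least one move into one of the L cells above, so it is W.
L cells per row: a=0: 2, a=1: 2, a=2: 2, a=3: 2, a=4: 2, a=5: 2, a=6: 2, a=7: 2, a=8: 2; total 18.

18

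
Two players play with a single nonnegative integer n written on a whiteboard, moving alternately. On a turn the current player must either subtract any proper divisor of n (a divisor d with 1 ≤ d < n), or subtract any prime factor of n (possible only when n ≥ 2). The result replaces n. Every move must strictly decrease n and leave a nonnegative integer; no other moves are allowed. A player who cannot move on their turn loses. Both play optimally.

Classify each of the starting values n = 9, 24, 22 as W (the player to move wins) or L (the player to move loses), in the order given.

9: L, 24: W, 22: W

Compute win/loss labels from the base case upward. A position with no move is L. Any other position is W if it can reach an L in one move, else L.
n=0: no move → L
n=1: no move → L
n=2: →0(L), so W
n=3: →0(L), so W
n=4: →2(W), 3(W) — all W, so L
n=5: →0(L), so W
n=6: →4(L), so W
n=7: →0(L), so W
n=8: →4(L), so W
n=9: →6(W), 8(W) — all W, so L
n=10: →9(L), so W
n=11: →0(L), so W
n=12: →9(L), so W
n=13: →0(L), so W
n=14: →7(W), 12(W), 13(W) — all W, so L
n=15: →14(L), so W
n=16: →14(L), so W
n=17: →0(L), so W
n=18: →9(L), so W
n=19: →0(L), so W
n=20: →10(W), 15(W), 16(W), 18(W), 19(W) — all W, so L
n=21: →14(L), so W
n=22: →20(L), so W
n=23: →0(L), so W
n=24: →20(L), so W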